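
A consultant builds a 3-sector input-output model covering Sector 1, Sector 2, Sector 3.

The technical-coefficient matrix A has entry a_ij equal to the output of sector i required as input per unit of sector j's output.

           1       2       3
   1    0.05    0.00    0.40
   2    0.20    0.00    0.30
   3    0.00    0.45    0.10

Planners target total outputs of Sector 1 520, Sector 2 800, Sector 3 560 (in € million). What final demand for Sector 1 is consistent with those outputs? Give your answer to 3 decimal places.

I − A =
  [   0.95     0.00    -0.40]
  [  -0.20     1.00    -0.30]
  [   0.00    -0.45     0.90]
d = (I − A) x:
  d_1 = (+0.95)·520 + (+0.00)·800 + (-0.40)·560 = 270.000
  d_2 = (-0.20)·520 + (+1.00)·800 + (-0.30)·560 = 528.000
  d_3 = (+0.00)·520 + (-0.45)·800 + (+0.90)·560 = 144.000

d_1 = 270.000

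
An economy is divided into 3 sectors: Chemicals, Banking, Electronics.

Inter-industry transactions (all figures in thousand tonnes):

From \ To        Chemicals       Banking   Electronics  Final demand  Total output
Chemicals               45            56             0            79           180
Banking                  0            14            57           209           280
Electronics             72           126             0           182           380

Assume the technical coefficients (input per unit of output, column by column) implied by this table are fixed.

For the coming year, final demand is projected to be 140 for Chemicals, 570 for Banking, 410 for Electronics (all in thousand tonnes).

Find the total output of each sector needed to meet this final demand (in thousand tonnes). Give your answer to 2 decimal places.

x_1 = 384.46, x_2 = 741.72, x_3 = 897.56

Technical coefficients a_ij = z_ij / X_j:
  a_11 = 45/180 = 0.25, a_21 = 0/180 = 0.00, a_31 = 72/180 = 0.40
  a_12 = 56/280 = 0.20, a_22 = 14/280 = 0.05, a_32 = 126/280 = 0.45
  a_13 = 0/380 = 0.00, a_23 = 57/380 = 0.15, a_33 = 0/380 = 0.00
I − A =
  [   0.75    -0.20     0.00]
  [   0.00     0.95    -0.15]
  [  -0.40    -0.45     1.00]
Cofactors of I−A, C_ij = (−1)^(i+j)·(minor ij) (rows/columns in the sector order above):
  C_11 = (0.95)(1.00) − (-0.15)(-0.45) = 0.8825
  C_12 = −[(0.00)(1.00) − (-0.15)(-0.40)] = 0.0600
  C_13 = (0.00)(-0.45) − (0.95)(-0.40) = 0.3800
  C_21 = −[(-0.20)(1.00) − (0.00)(-0.45)] = 0.2000
  C_22 = (0.75)(1.00) − (0.00)(-0.40) = 0.7500
  C_23 = −[(0.75)(-0.45) − (-0.20)(-0.40)] = 0.4175
  C_31 = (-0.20)(-0.15) − (0.00)(0.95) = 0.0300
  C_32 = −[(0.75)(-0.15) − (0.00)(0.00)] = 0.1125
  C_33 = (0.75)(0.95) − (-0.20)(0.00) = 0.7125
det(I−A) = Σ_j (I−A)_1j·C_1j = (0.75)(0.8825) + (-0.20)(0.0600) + (0.00)(0.3800) = 0.649875
adj(I−A) = Cᵀ =
  [ 0.8825   0.2000   0.0300]
  [ 0.0600   0.7500   0.1125]
  [ 0.3800   0.4175   0.7125]
(I − A)⁻¹ = adj(I−A) / det(I−A) ≈
  [   1.3580     0.3078     0.0462]
  [   0.0923     1.1541     0.1731]
  [   0.5847     0.6424     1.0964]
x = (I − A)⁻¹ d = adj(I−A)·d / det(I−A), with det(I−A) = 0.649875:
  x_1 = (0.8825·140 + 0.2000·570 + 0.0300·410) / 0.649875 = 249.85 / 0.649875 ≈ 384.46
  x_2 = (0.0600·140 + 0.7500·570 + 0.1125·410) / 0.649875 = 482.025 / 0.649875 ≈ 741.72
  x_3 = (0.3800·140 + 0.4175·570 + 0.7125·410) / 0.649875 = 583.30 / 0.649875 ≈ 897.56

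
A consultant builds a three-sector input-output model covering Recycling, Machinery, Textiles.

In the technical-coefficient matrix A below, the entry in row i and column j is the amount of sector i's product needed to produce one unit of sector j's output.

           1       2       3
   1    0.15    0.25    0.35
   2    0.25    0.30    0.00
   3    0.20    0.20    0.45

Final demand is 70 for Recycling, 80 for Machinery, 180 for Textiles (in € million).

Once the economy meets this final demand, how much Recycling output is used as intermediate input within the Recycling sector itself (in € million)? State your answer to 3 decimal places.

z_11 = 58.078

I − A =
  [   0.85    -0.25    -0.35]
  [  -0.25     0.70     0.00]
  [  -0.20    -0.20     0.55]
Cofactors of I−A, C_ij = (−1)^(i+j)·(minor ij) (rows/columns in the sector order above):
  C_11 = (0.70)(0.55) − (0.00)(-0.20) = 0.3850
  C_12 = −[(-0.25)(0.55) − (0.00)(-0.20)] = 0.1375
  C_13 = (-0.25)(-0.20) − (0.70)(-0.20) = 0.1900
  C_21 = −[(-0.25)(0.55) − (-0.35)(-0.20)] = 0.2075
  C_22 = (0.85)(0.55) − (-0.35)(-0.20) = 0.3975
  C_23 = −[(0.85)(-0.20) − (-0.25)(-0.20)] = 0.2200
  C_31 = (-0.25)(0.00) − (-0.35)(0.70) = 0.2450
  C_32 = −[(0.85)(0.00) − (-0.35)(-0.25)] = 0.0875
  C_33 = (0.85)(0.70) − (-0.25)(-0.25) = 0.5325
det(I−A) = Σ_j (I−A)_1j·C_1j = (0.85)(0.3850) + (-0.25)(0.1375) + (-0.35)(0.1900) = 0.226375
adj(I−A) = Cᵀ =
  [ 0.3850   0.2075   0.2450]
  [ 0.1375   0.3975   0.0875]
  [ 0.1900   0.2200   0.5325]
(I − A)⁻¹ = adj(I−A) / det(I−A) ≈
  [   1.7007     0.9166     1.0823]
  [   0.6074     1.7559     0.3865]
  [   0.8393     0.9718     2.3523]
First solve x = (I − A)⁻¹ d = adj(I−A)·d / det(I−A); in particular x_1 = (0.3850·70 + 0.2075·80 + 0.2450·180) / 0.226375 = 87.65 / 0.226375 ≈ 387.18940.
Intermediate flow from 1 to 1: z_11 = a_11 · x_1 = 0.15 × 87.65 / 0.226375 = 13.1475 / 0.226375 ≈ 58.078.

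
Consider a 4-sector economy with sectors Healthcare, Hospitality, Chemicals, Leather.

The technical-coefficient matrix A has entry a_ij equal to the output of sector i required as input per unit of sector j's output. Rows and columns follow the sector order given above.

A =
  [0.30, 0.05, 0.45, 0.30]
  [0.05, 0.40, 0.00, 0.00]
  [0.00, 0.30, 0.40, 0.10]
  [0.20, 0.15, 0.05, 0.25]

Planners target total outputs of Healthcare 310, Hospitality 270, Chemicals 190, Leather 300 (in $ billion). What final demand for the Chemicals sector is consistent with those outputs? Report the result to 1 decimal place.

d_3 = 3.0

I − A =
  [   0.70    -0.05    -0.45    -0.30]
  [  -0.05     0.60     0.00     0.00]
  [   0.00    -0.30     0.60    -0.10]
  [  -0.20    -0.15    -0.05     0.75]
d = (I − A) x:
  d_1 = (+0.70)·310 + (-0.05)·270 + (-0.45)·190 + (-0.30)·300 = 28.0
  d_2 = (-0.05)·310 + (+0.60)·270 + (+0.00)·190 + (+0.00)·300 = 146.5
  d_3 = (+0.00)·310 + (-0.30)·270 + (+0.60)·190 + (-0.10)·300 = 3.0
  d_4 = (-0.20)·310 + (-0.15)·270 + (-0.05)·190 + (+0.75)·300 = 113.0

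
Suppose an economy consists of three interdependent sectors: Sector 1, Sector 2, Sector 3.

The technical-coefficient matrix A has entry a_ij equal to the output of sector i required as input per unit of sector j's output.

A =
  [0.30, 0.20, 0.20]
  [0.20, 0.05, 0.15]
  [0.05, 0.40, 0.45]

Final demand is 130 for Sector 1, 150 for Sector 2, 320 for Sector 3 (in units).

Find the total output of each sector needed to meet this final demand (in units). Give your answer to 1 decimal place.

I − A =
  [   0.70    -0.20    -0.20]
  [  -0.20     0.95    -0.15]
  [  -0.05    -0.40     0.55]
Cofactors of I−A, C_ij = (−1)^(i+j)·(minor ij) (rows/columns in the sector order above):
  C_11 = (0.95)(0.55) − (-0.15)(-0.40) = 0.4625
  C_12 = −[(-0.20)(0.55) − (-0.15)(-0.05)] = 0.1175
  C_13 = (-0.20)(-0.40) − (0.95)(-0.05) = 0.1275
  C_21 = −[(-0.20)(0.55) − (-0.20)(-0.40)] = 0.1900
  C_22 = (0.70)(0.55) − (-0.20)(-0.05) = 0.3750
  C_23 = −[(0.70)(-0.40) − (-0.20)(-0.05)] = 0.2900
  C_31 = (-0.20)(-0.15) − (-0.20)(0.95) = 0.2200
  C_32 = −[(0.70)(-0.15) − (-0.20)(-0.20)] = 0.1450
  C_33 = (0.70)(0.95) − (-0.20)(-0.20) = 0.6250
det(I−A) = Σ_j (I−A)_1j·C_1j = (0.70)(0.4625) + (-0.20)(0.1175) + (-0.20)(0.1275) = 0.27475
adj(I−A) = Cᵀ =
  [ 0.4625   0.1900   0.2200]
  [ 0.1175   0.3750   0.1450]
  [ 0.1275   0.2900   0.6250]
(I − A)⁻¹ = adj(I−A) / det(I−A) ≈
  [   1.6833     0.6915     0.8007]
  [   0.4277     1.3649     0.5278]
  [   0.4641     1.0555     2.2748]
x = (I − A)⁻¹ d = adj(I−A)·d / det(I−A), with det(I−A) = 0.27475:
  x_1 = (0.4625·130 + 0.1900·150 + 0.2200·320) / 0.27475 = 159.025 / 0.27475 ≈ 578.8
  x_2 = (0.1175·130 + 0.3750·150 + 0.1450·320) / 0.27475 = 117.925 / 0.27475 ≈ 429.2
  x_3 = (0.1275·130 + 0.2900·150 + 0.6250·320) / 0.27475 = 260.075 / 0.27475 ≈ 946.6

x_1 = 578.8, x_2 = 429.2, x_3 = 946.6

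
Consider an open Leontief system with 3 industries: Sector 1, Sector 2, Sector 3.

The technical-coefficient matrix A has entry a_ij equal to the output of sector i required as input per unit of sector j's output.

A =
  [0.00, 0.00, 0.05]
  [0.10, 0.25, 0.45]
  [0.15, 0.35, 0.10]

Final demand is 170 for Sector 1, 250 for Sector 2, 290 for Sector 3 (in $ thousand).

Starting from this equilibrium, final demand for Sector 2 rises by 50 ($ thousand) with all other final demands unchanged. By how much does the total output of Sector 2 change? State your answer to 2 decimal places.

I − A =
  [   1.00     0.00    -0.05]
  [  -0.10     0.75    -0.45]
  [  -0.15    -0.35     0.90]
Cofactors of I−A, C_ij = (−1)^(i+j)·(minor ij) (rows/columns in the sector order above):
  C_11 = (0.75)(0.90) − (-0.45)(-0.35) = 0.5175
  C_12 = −[(-0.10)(0.90) − (-0.45)(-0.15)] = 0.1575
  C_13 = (-0.10)(-0.35) − (0.75)(-0.15) = 0.1475
  C_21 = −[(0.00)(0.90) − (-0.05)(-0.35)] = 0.0175
  C_22 = (1.00)(0.90) − (-0.05)(-0.15) = 0.8925
  C_23 = −[(1.00)(-0.35) − (0.00)(-0.15)] = 0.3500
  C_31 = (0.00)(-0.45) − (-0.05)(0.75) = 0.0375
  C_32 = −[(1.00)(-0.45) − (-0.05)(-0.10)] = 0.4550
  C_33 = (1.00)(0.75) − (0.00)(-0.10) = 0.7500
det(I−A) = Σ_j (I−A)_1j·C_1j = (1.00)(0.5175) + (0.00)(0.1575) + (-0.05)(0.1475) = 0.510125
adj(I−A) = Cᵀ =
  [ 0.5175   0.0175   0.0375]
  [ 0.1575   0.8925   0.4550]
  [ 0.1475   0.3500   0.7500]
(I − A)⁻¹ = adj(I−A) / det(I−A) ≈
  [   1.0145     0.0343     0.0735]
  [   0.3087     1.7496     0.8919]
  [   0.2891     0.6861     1.4702]
Δx = (I − A)⁻¹ Δd with Δd having +50 in the Sector 2 component and 0 elsewhere.
So Δx_2 = L_22 · (+50), where L_22 = adj(I−A)_22 / det(I−A) = 0.8925 / 0.510125.
Δx_2 = 0.8925 × (+50) / 0.510125 = 44.625 / 0.510125 ≈ 87.48.

Δx_2 = 87.48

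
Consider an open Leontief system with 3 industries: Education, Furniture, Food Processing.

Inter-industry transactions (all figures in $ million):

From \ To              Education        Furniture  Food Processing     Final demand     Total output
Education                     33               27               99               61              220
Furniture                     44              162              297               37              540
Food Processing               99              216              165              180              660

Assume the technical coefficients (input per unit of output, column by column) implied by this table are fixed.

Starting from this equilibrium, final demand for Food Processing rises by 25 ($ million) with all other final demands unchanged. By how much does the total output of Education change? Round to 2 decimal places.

Δx_1 = 14.73

Technical coefficients a_ij = z_ij / X_j:
  a_11 = 33/220 = 0.15, a_21 = 44/220 = 0.20, a_31 = 99/220 = 0.45
  a_12 = 27/540 = 0.05, a_22 = 162/540 = 0.30, a_32 = 216/540 = 0.40
  a_13 = 99/660 = 0.15, a_23 = 297/660 = 0.45, a_33 = 165/660 = 0.25
I − A =
  [   0.85    -0.05    -0.15]
  [  -0.20     0.70    -0.45]
  [  -0.45    -0.40     0.75]
Cofactors of I−A, C_ij = (−1)^(i+j)·(minor ij) (rows/columns in the sector order above):
  C_11 = (0.70)(0.75) − (-0.45)(-0.40) = 0.3450
  C_12 = −[(-0.20)(0.75) − (-0.45)(-0.45)] = 0.3525
  C_13 = (-0.20)(-0.40) − (0.70)(-0.45) = 0.3950
  C_21 = −[(-0.05)(0.75) − (-0.15)(-0.40)] = 0.0975
  C_22 = (0.85)(0.75) − (-0.15)(-0.45) = 0.5700
  C_23 = −[(0.85)(-0.40) − (-0.05)(-0.45)] = 0.3625
  C_31 = (-0.05)(-0.45) − (-0.15)(0.70) = 0.1275
  C_32 = −[(0.85)(-0.45) − (-0.15)(-0.20)] = 0.4125
  C_33 = (0.85)(0.70) − (-0.05)(-0.20) = 0.5850
det(I−A) = Σ_j (I−A)_1j·C_1j = (0.85)(0.3450) + (-0.05)(0.3525) + (-0.15)(0.3950) = 0.216375
adj(I−A) = Cᵀ =
  [ 0.3450   0.0975   0.1275]
  [ 0.3525   0.5700   0.4125]
  [ 0.3950   0.3625   0.5850]
(I − A)⁻¹ = adj(I−A) / det(I−A) ≈
  [   1.5945     0.4506     0.5893]
  [   1.6291     2.6343     1.9064]
  [   1.8255     1.6753     2.7036]
Δx = (I − A)⁻¹ Δd with Δd having +25 in the Food Processing component and 0 elsewhere.
So Δx_1 = L_13 · (+25), where L_13 = adj(I−A)_13 / det(I−A) = 0.1275 / 0.216375.
Δx_1 = 0.1275 × (+25) / 0.216375 = 3.1875 / 0.216375 ≈ 14.73.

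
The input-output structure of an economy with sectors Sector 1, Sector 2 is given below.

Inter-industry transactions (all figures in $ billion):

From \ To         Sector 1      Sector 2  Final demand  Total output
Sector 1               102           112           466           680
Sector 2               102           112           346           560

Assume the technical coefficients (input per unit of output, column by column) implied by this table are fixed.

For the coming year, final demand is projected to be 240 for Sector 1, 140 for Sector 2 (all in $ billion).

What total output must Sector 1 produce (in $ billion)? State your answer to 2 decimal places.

x_1 = 338.46

Technical coefficients a_ij = z_ij / X_j:
  a_11 = 102/680 = 0.15, a_21 = 102/680 = 0.15
  a_12 = 112/560 = 0.20, a_22 = 112/560 = 0.20
I − A =
  [   0.85    -0.20]
  [  -0.15     0.80]
det(I−A) = (0.85)(0.80) − (-0.20)(-0.15) = 0.6500
adj(I−A) = [[0.80, 0.20], [0.15, 0.85]]
(I − A)⁻¹ = adj(I−A) / det(I−A) ≈
  [   1.2308     0.3077]
  [   0.2308     1.3077]
x = (I − A)⁻¹ d = adj(I−A)·d / det(I−A), with det(I−A) = 0.6500:
  x_1 = (0.80·240 + 0.20·140) / 0.6500 = 220.00 / 0.6500 ≈ 338.46
  x_2 = (0.15·240 + 0.85·140) / 0.6500 = 155.00 / 0.6500 ≈ 238.46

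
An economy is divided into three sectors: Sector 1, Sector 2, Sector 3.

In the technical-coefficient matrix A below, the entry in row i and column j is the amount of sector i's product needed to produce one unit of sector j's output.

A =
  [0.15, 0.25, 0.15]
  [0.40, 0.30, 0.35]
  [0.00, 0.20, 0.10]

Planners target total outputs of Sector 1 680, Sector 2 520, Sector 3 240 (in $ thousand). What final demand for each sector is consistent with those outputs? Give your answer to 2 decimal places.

d_1 = 412.00, d_2 = 8.00, d_3 = 112.00

I − A =
  [   0.85    -0.25    -0.15]
  [  -0.40     0.70    -0.35]
  [   0.00    -0.20     0.90]
d = (I − A) x:
  d_1 = (+0.85)·680 + (-0.25)·520 + (-0.15)·240 = 412.00
  d_2 = (-0.40)·680 + (+0.70)·520 + (-0.35)·240 = 8.00
  d_3 = (+0.00)·680 + (-0.20)·520 + (+0.90)·240 = 112.00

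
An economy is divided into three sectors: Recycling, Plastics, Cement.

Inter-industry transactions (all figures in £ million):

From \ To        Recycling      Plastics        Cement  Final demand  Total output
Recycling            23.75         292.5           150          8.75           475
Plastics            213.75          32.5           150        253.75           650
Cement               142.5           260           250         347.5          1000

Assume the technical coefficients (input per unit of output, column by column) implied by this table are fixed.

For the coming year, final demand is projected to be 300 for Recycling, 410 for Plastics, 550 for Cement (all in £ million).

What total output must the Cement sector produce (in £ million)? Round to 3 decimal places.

Technical coefficients a_ij = z_ij / X_j:
  a_RR = 23.75/475 = 0.05, a_PR = 213.75/475 = 0.45, a_CR = 142.5/475 = 0.30
  a_RP = 292.5/650 = 0.45, a_PP = 32.5/650 = 0.05, a_CP = 260/650 = 0.40
  a_RC = 150/1000 = 0.15, a_PC = 150/1000 = 0.15, a_CC = 250/1000 = 0.25
I − A =
  [   0.95    -0.45    -0.15]
  [  -0.45     0.95    -0.15]
  [  -0.30    -0.40     0.75]
Cofactors of I−A, C_ij = (−1)^(i+j)·(minor ij) (rows/columns in the sector order above):
  C_11 = (0.95)(0.75) − (-0.15)(-0.40) = 0.6525
  C_12 = −[(-0.45)(0.75) − (-0.15)(-0.30)] = 0.3825
  C_13 = (-0.45)(-0.40) − (0.95)(-0.30) = 0.4650
  C_21 = −[(-0.45)(0.75) − (-0.15)(-0.40)] = 0.3975
  C_22 = (0.95)(0.75) − (-0.15)(-0.30) = 0.6675
  C_23 = −[(0.95)(-0.40) − (-0.45)(-0.30)] = 0.5150
  C_31 = (-0.45)(-0.15) − (-0.15)(0.95) = 0.2100
  C_32 = −[(0.95)(-0.15) − (-0.15)(-0.45)] = 0.2100
  C_33 = (0.95)(0.95) − (-0.45)(-0.45) = 0.7000
det(I−A) = Σ_j (I−A)_1j·C_1j = (0.95)(0.6525) + (-0.45)(0.3825) + (-0.15)(0.4650) = 0.3780
adj(I−A) = Cᵀ =
  [ 0.6525   0.3975   0.2100]
  [ 0.3825   0.6675   0.2100]
  [ 0.4650   0.5150   0.7000]
(I − A)⁻¹ = adj(I−A) / det(I−A) ≈
  [   1.7262     1.0516     0.5556]
  [   1.0119     1.7659     0.5556]
  [   1.2302     1.3624     1.8519]
x = (I − A)⁻¹ d = adj(I−A)·d / det(I−A), with det(I−A) = 0.3780:
  x_R = (0.6525·300 + 0.3975·410 + 0.2100·550) / 0.3780 = 474.225 / 0.3780 ≈ 1254.563
  x_P = (0.3825·300 + 0.6675·410 + 0.2100·550) / 0.3780 = 503.925 / 0.3780 ≈ 1333.135
  x_C = (0.4650·300 + 0.5150·410 + 0.7000·550) / 0.3780 = 735.65 / 0.3780 ≈ 1946.164

x_C = 1946.164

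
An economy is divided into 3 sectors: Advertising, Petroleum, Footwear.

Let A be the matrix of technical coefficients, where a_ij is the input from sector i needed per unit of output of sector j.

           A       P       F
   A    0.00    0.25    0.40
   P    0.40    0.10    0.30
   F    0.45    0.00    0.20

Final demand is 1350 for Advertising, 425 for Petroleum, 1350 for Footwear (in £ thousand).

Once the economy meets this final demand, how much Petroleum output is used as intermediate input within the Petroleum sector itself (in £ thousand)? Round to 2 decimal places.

z_PP = 337.37

I − A =
  [   1.00    -0.25    -0.40]
  [  -0.40     0.90    -0.30]
  [  -0.45     0.00     0.80]
Cofactors of I−A, C_ij = (−1)^(i+j)·(minor ij) (rows/columns in the sector order above):
  C_11 = (0.90)(0.80) − (-0.30)(0.00) = 0.7200
  C_12 = −[(-0.40)(0.80) − (-0.30)(-0.45)] = 0.4550
  C_13 = (-0.40)(0.00) − (0.90)(-0.45) = 0.4050
  C_21 = −[(-0.25)(0.80) − (-0.40)(0.00)] = 0.2000
  C_22 = (1.00)(0.80) − (-0.40)(-0.45) = 0.6200
  C_23 = −[(1.00)(0.00) − (-0.25)(-0.45)] = 0.1125
  C_31 = (-0.25)(-0.30) − (-0.40)(0.90) = 0.4350
  C_32 = −[(1.00)(-0.30) − (-0.40)(-0.40)] = 0.4600
  C_33 = (1.00)(0.90) − (-0.25)(-0.40) = 0.8000
det(I−A) = Σ_j (I−A)_1j·C_1j = (1.00)(0.7200) + (-0.25)(0.4550) + (-0.40)(0.4050) = 0.44425
adj(I−A) = Cᵀ =
  [ 0.7200   0.2000   0.4350]
  [ 0.4550   0.6200   0.4600]
  [ 0.4050   0.1125   0.8000]
(I − A)⁻¹ = adj(I−A) / det(I−A) ≈
  [   1.6207     0.4502     0.9792]
  [   1.0242     1.3956     1.0355]
  [   0.9116     0.2532     1.8008]
First solve x = (I − A)⁻¹ d = adj(I−A)·d / det(I−A); in particular x_P = (0.4550·1350 + 0.6200·425 + 0.4600·1350) / 0.44425 = 1498.75 / 0.44425 ≈ 3373.6635.
Intermediate flow from P to P: z_PP = a_PP · x_P = 0.10 × 1498.75 / 0.44425 = 149.875 / 0.44425 ≈ 337.37.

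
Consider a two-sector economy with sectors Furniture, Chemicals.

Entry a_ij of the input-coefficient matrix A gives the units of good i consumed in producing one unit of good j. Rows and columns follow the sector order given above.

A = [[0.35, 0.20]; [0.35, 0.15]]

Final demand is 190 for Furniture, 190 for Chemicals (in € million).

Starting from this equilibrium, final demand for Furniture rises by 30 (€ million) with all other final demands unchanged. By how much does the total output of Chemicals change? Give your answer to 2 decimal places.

Δx_C = 21.76

I − A =
  [   0.65    -0.20]
  [  -0.35     0.85]
det(I−A) = (0.65)(0.85) − (-0.20)(-0.35) = 0.4825
adj(I−A) = [[0.85, 0.20], [0.35, 0.65]]
(I − A)⁻¹ = adj(I−A) / det(I−A) ≈
  [   1.7617     0.4145]
  [   0.7254     1.3472]
Δx = (I − A)⁻¹ Δd with Δd having +30 in the Furniture component and 0 elsewhere.
So Δx_C = L_CF · (+30), where L_CF = adj(I−A)_CF / det(I−A) = 0.35 / 0.4825.
Δx_C = 0.35 × (+30) / 0.4825 = 10.50 / 0.4825 ≈ 21.76.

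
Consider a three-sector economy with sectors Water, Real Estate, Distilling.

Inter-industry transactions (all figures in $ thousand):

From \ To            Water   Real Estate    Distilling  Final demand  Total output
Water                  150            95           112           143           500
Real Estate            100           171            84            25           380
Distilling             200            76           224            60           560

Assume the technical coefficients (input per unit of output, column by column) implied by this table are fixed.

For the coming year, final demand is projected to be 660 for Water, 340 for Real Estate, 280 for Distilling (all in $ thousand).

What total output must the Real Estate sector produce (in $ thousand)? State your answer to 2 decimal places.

Technical coefficients a_ij = z_ij / X_j:
  a_WW = 150/500 = 0.30, a_RW = 100/500 = 0.20, a_DW = 200/500 = 0.40
  a_WR = 95/380 = 0.25, a_RR = 171/380 = 0.45, a_DR = 76/380 = 0.20
  a_WD = 112/560 = 0.20, a_RD = 84/560 = 0.15, a_DD = 224/560 = 0.40
I − A =
  [   0.70    -0.25    -0.20]
  [  -0.20     0.55    -0.15]
  [  -0.40    -0.20     0.60]
Cofactors of I−A, C_ij = (−1)^(i+j)·(minor ij) (rows/columns in the sector order above):
  C_11 = (0.55)(0.60) − (-0.15)(-0.20) = 0.3000
  C_12 = −[(-0.20)(0.60) − (-0.15)(-0.40)] = 0.1800
  C_13 = (-0.20)(-0.20) − (0.55)(-0.40) = 0.2600
  C_21 = −[(-0.25)(0.60) − (-0.20)(-0.20)] = 0.1900
  C_22 = (0.70)(0.60) − (-0.20)(-0.40) = 0.3400
  C_23 = −[(0.70)(-0.20) − (-0.25)(-0.40)] = 0.2400
  C_31 = (-0.25)(-0.15) − (-0.20)(0.55) = 0.1475
  C_32 = −[(0.70)(-0.15) − (-0.20)(-0.20)] = 0.1450
  C_33 = (0.70)(0.55) − (-0.25)(-0.20) = 0.3350
det(I−A) = Σ_j (I−A)_1j·C_1j = (0.70)(0.3000) + (-0.25)(0.1800) + (-0.20)(0.2600) = 0.1130
adj(I−A) = Cᵀ =
  [ 0.3000   0.1900   0.1475]
  [ 0.1800   0.3400   0.1450]
  [ 0.2600   0.2400   0.3350]
(I − A)⁻¹ = adj(I−A) / det(I−A) ≈
  [   2.6549     1.6814     1.3053]
  [   1.5929     3.0088     1.2832]
  [   2.3009     2.1239     2.9646]
x = (I − A)⁻¹ d = adj(I−A)·d / det(I−A), with det(I−A) = 0.1130:
  x_W = (0.3000·660 + 0.1900·340 + 0.1475·280) / 0.1130 = 303.90 / 0.1130 ≈ 2689.38
  x_R = (0.1800·660 + 0.3400·340 + 0.1450·280) / 0.1130 = 275.00 / 0.1130 ≈ 2433.63
  x_D = (0.2600·660 + 0.2400·340 + 0.3350·280) / 0.1130 = 347.00 / 0.1130 ≈ 3070.80

x_R = 2433.63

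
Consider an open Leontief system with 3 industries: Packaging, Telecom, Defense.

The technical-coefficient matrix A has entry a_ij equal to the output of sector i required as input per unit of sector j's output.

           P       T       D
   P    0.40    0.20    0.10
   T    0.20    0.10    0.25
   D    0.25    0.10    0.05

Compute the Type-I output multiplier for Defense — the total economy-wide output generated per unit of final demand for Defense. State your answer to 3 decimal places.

m_D = 1.915

I − A =
  [   0.60    -0.20    -0.10]
  [  -0.20     0.90    -0.25]
  [  -0.25    -0.10     0.95]
Cofactors of I−A, C_ij = (−1)^(i+j)·(minor ij) (rows/columns in the sector order above):
  C_11 = (0.90)(0.95) − (-0.25)(-0.10) = 0.8300
  C_12 = −[(-0.20)(0.95) − (-0.25)(-0.25)] = 0.2525
  C_13 = (-0.20)(-0.10) − (0.90)(-0.25) = 0.2450
  C_21 = −[(-0.20)(0.95) − (-0.10)(-0.10)] = 0.2000
  C_22 = (0.60)(0.95) − (-0.10)(-0.25) = 0.5450
  C_23 = −[(0.60)(-0.10) − (-0.20)(-0.25)] = 0.1100
  C_31 = (-0.20)(-0.25) − (-0.10)(0.90) = 0.1400
  C_32 = −[(0.60)(-0.25) − (-0.10)(-0.20)] = 0.1700
  C_33 = (0.60)(0.90) − (-0.20)(-0.20) = 0.5000
det(I−A) = Σ_j (I−A)_1j·C_1j = (0.60)(0.8300) + (-0.20)(0.2525) + (-0.10)(0.2450) = 0.4230
adj(I−A) = Cᵀ =
  [ 0.8300   0.2000   0.1400]
  [ 0.2525   0.5450   0.1700]
  [ 0.2450   0.1100   0.5000]
(I − A)⁻¹ = adj(I−A) / det(I−A) ≈
  [   1.9622     0.4728     0.3310]
  [   0.5969     1.2884     0.4019]
  [   0.5792     0.2600     1.1820]
The output multiplier for sector j is the column-j sum of the Leontief inverse (I − A)⁻¹ = adj(I−A) / det(I−A).
Column D of adj(I−A): (0.1400, 0.1700, 0.5000); det(I−A) = 0.4230.
m_D = (0.1400 + 0.1700 + 0.5000) / 0.4230 = 0.81 / 0.4230 ≈ 1.915.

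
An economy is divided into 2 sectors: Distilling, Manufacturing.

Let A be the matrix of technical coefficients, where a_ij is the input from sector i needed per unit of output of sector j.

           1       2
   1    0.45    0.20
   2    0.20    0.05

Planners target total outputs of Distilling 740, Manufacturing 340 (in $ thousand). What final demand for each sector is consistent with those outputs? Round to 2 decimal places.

d_1 = 339.00, d_2 = 175.00

I − A =
  [   0.55    -0.20]
  [  -0.20     0.95]
d = (I − A) x:
  d_1 = (+0.55)·740 + (-0.20)·340 = 339.00
  d_2 = (-0.20)·740 + (+0.95)·340 = 175.00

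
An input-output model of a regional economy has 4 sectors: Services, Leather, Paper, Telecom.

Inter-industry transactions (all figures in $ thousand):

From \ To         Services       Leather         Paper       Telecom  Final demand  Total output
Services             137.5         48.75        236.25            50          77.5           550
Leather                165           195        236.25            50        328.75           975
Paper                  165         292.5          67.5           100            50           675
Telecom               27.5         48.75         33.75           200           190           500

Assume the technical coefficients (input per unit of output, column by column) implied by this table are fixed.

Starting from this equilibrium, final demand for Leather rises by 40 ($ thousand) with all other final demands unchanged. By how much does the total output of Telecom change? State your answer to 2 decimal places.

Technical coefficients a_ij = z_ij / X_j:
  a_SS = 137.5/550 = 0.25, a_LS = 165/550 = 0.30, a_PS = 165/550 = 0.30, a_TS = 27.5/550 = 0.05
  a_SL = 48.75/975 = 0.05, a_LL = 195/975 = 0.20, a_PL = 292.5/975 = 0.30, a_TL = 48.75/975 = 0.05
  a_SP = 236.25/675 = 0.35, a_LP = 236.25/675 = 0.35, a_PP = 67.5/675 = 0.10, a_TP = 33.75/675 = 0.05
  a_ST = 50/500 = 0.10, a_LT = 50/500 = 0.10, a_PT = 100/500 = 0.20, a_TT = 200/500 = 0.40
I − A =
  [   0.75    -0.05    -0.35    -0.10]
  [  -0.30     0.80    -0.35    -0.10]
  [  -0.30    -0.30     0.90    -0.20]
  [  -0.05    -0.05    -0.05     0.60]
Compute the cofactors C_ij = (−1)^(i+j)·(3×3 minor ij) of I−A; the adjugate is their transpose:
adj(I−A) = Cᵀ =
  [ 0.35150   0.09900   0.18275   0.13600]
  [ 0.23150   0.32500   0.22575   0.16800]
  [ 0.20900   0.15200   0.34150   0.17400]
  [ 0.06600   0.04800   0.06250   0.32700]
det(I−A) = Σ_j (I−A)_1j·C_1j = (0.75)(0.35150) + (-0.05)(0.23150) + (-0.35)(0.20900) + (-0.10)(0.06600) = 0.1723
(I − A)⁻¹ = adj(I−A) / det(I−A) ≈
  [   2.0400     0.5746     1.0607     0.7893]
  [   1.3436     1.8862     1.3102     0.9750]
  [   1.2130     0.8822     1.9820     1.0099]
  [   0.3831     0.2786     0.3627     1.8979]
Δx = (I − A)⁻¹ Δd with Δd having +40 in the Leather component and 0 elsewhere.
So Δx_T = L_TL · (+40), where L_TL = adj(I−A)_TL / det(I−A) = 0.04800 / 0.1723.
Δx_T = 0.04800 × (+40) / 0.1723 = 1.92 / 0.1723 ≈ 11.14.

Δx_T = 11.14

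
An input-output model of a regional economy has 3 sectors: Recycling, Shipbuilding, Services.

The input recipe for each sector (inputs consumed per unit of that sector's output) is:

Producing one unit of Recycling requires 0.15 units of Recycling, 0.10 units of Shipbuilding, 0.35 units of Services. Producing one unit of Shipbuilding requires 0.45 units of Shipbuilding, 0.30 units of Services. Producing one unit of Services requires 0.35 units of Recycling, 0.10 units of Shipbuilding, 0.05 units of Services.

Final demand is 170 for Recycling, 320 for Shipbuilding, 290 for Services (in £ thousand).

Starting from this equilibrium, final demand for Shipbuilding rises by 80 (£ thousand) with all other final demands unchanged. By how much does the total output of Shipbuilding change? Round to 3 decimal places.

Δx_2 = 160.822

I − A =
  [   0.85     0.00    -0.35]
  [  -0.10     0.55    -0.10]
  [  -0.35    -0.30     0.95]
Cofactors of I−A, C_ij = (−1)^(i+j)·(minor ij) (rows/columns in the sector order above):
  C_11 = (0.55)(0.95) − (-0.10)(-0.30) = 0.4925
  C_12 = −[(-0.10)(0.95) − (-0.10)(-0.35)] = 0.1300
  C_13 = (-0.10)(-0.30) − (0.55)(-0.35) = 0.2225
  C_21 = −[(0.00)(0.95) − (-0.35)(-0.30)] = 0.1050
  C_22 = (0.85)(0.95) − (-0.35)(-0.35) = 0.6850
  C_23 = −[(0.85)(-0.30) − (0.00)(-0.35)] = 0.2550
  C_31 = (0.00)(-0.10) − (-0.35)(0.55) = 0.1925
  C_32 = −[(0.85)(-0.10) − (-0.35)(-0.10)] = 0.1200
  C_33 = (0.85)(0.55) − (0.00)(-0.10) = 0.4675
det(I−A) = Σ_j (I−A)_1j·C_1j = (0.85)(0.4925) + (0.00)(0.1300) + (-0.35)(0.2225) = 0.34075
adj(I−A) = Cᵀ =
  [ 0.4925   0.1050   0.1925]
  [ 0.1300   0.6850   0.1200]
  [ 0.2225   0.2550   0.4675]
(I − A)⁻¹ = adj(I−A) / det(I−A) ≈
  [   1.4453     0.3081     0.5649]
  [   0.3815     2.0103     0.3522]
  [   0.6530     0.7483     1.3720]
Δx = (I − A)⁻¹ Δd with Δd having +80 in the Shipbuilding component and 0 elsewhere.
So Δx_2 = L_22 · (+80), where L_22 = adj(I−A)_22 / det(I−A) = 0.6850 / 0.34075.
Δx_2 = 0.6850 × (+80) / 0.34075 = 54.80 / 0.34075 ≈ 160.822.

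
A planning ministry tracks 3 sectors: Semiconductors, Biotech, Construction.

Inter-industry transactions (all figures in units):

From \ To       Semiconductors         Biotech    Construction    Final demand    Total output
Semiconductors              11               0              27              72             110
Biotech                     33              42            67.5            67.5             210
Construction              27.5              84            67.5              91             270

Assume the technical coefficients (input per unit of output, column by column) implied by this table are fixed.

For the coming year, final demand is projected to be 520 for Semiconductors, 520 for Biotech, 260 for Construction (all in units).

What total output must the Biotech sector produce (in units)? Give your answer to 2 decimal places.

Technical coefficients a_ij = z_ij / X_j:
  a_SS = 11/110 = 0.10, a_BS = 33/110 = 0.30, a_CS = 27.5/110 = 0.25
  a_SB = 0/210 = 0.00, a_BB = 42/210 = 0.20, a_CB = 84/210 = 0.40
  a_SC = 27/270 = 0.10, a_BC = 67.5/270 = 0.25, a_CC = 67.5/270 = 0.25
I − A =
  [   0.90     0.00    -0.10]
  [  -0.30     0.80    -0.25]
  [  -0.25    -0.40     0.75]
Cofactors of I−A, C_ij = (−1)^(i+j)·(minor ij) (rows/columns in the sector order above):
  C_11 = (0.80)(0.75) − (-0.25)(-0.40) = 0.5000
  C_12 = −[(-0.30)(0.75) − (-0.25)(-0.25)] = 0.2875
  C_13 = (-0.30)(-0.40) − (0.80)(-0.25) = 0.3200
  C_21 = −[(0.00)(0.75) − (-0.10)(-0.40)] = 0.0400
  C_22 = (0.90)(0.75) − (-0.10)(-0.25) = 0.6500
  C_23 = −[(0.90)(-0.40) − (0.00)(-0.25)] = 0.3600
  C_31 = (0.00)(-0.25) − (-0.10)(0.80) = 0.0800
  C_32 = −[(0.90)(-0.25) − (-0.10)(-0.30)] = 0.2550
  C_33 = (0.90)(0.80) − (0.00)(-0.30) = 0.7200
det(I−A) = Σ_j (I−A)_1j·C_1j = (0.90)(0.5000) + (0.00)(0.2875) + (-0.10)(0.3200) = 0.4180
adj(I−A) = Cᵀ =
  [ 0.5000   0.0400   0.0800]
  [ 0.2875   0.6500   0.2550]
  [ 0.3200   0.3600   0.7200]
(I − A)⁻¹ = adj(I−A) / det(I−A) ≈
  [   1.1962     0.0957     0.1914]
  [   0.6878     1.5550     0.6100]
  [   0.7656     0.8612     1.7225]
x = (I − A)⁻¹ d = adj(I−A)·d / det(I−A), with det(I−A) = 0.4180:
  x_S = (0.5000·520 + 0.0400·520 + 0.0800·260) / 0.4180 = 301.60 / 0.4180 ≈ 721.53
  x_B = (0.2875·520 + 0.6500·520 + 0.2550·260) / 0.4180 = 553.80 / 0.4180 ≈ 1324.88
  x_C = (0.3200·520 + 0.3600·520 + 0.7200·260) / 0.4180 = 540.80 / 0.4180 ≈ 1293.78

x_B = 1324.88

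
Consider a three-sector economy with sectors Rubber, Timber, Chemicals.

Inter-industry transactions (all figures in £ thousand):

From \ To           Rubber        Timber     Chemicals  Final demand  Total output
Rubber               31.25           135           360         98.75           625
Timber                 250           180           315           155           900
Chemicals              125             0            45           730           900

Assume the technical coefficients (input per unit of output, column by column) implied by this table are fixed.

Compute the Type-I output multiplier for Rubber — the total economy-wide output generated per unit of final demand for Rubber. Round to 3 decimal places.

m_1 = 2.320

Technical coefficients a_ij = z_ij / X_j:
  a_11 = 31.25/625 = 0.05, a_21 = 250/625 = 0.40, a_31 = 125/625 = 0.20
  a_12 = 135/900 = 0.15, a_22 = 180/900 = 0.20, a_32 = 0/900 = 0.00
  a_13 = 360/900 = 0.40, a_23 = 315/900 = 0.35, a_33 = 45/900 = 0.05
I − A =
  [   0.95    -0.15    -0.40]
  [  -0.40     0.80    -0.35]
  [  -0.20     0.00     0.95]
Cofactors of I−A, C_ij = (−1)^(i+j)·(minor ij) (rows/columns in the sector order above):
  C_11 = (0.80)(0.95) − (-0.35)(0.00) = 0.7600
  C_12 = −[(-0.40)(0.95) − (-0.35)(-0.20)] = 0.4500
  C_13 = (-0.40)(0.00) − (0.80)(-0.20) = 0.1600
  C_21 = −[(-0.15)(0.95) − (-0.40)(0.00)] = 0.1425
  C_22 = (0.95)(0.95) − (-0.40)(-0.20) = 0.8225
  C_23 = −[(0.95)(0.00) − (-0.15)(-0.20)] = 0.0300
  C_31 = (-0.15)(-0.35) − (-0.40)(0.80) = 0.3725
  C_32 = −[(0.95)(-0.35) − (-0.40)(-0.40)] = 0.4925
  C_33 = (0.95)(0.80) − (-0.15)(-0.40) = 0.7000
det(I−A) = Σ_j (I−A)_1j·C_1j = (0.95)(0.7600) + (-0.15)(0.4500) + (-0.40)(0.1600) = 0.5905
adj(I−A) = Cᵀ =
  [ 0.7600   0.1425   0.3725]
  [ 0.4500   0.8225   0.4925]
  [ 0.1600   0.0300   0.7000]
(I − A)⁻¹ = adj(I−A) / det(I−A) ≈
  [   1.2870     0.2413     0.6308]
  [   0.7621     1.3929     0.8340]
  [   0.2710     0.0508     1.1854]
The output multiplier for sector j is the column-j sum of the Leontief inverse (I − A)⁻¹ = adj(I−A) / det(I−A).
Column 1 of adj(I−A): (0.7600, 0.4500, 0.1600); det(I−A) = 0.5905.
m_1 = (0.7600 + 0.4500 + 0.1600) / 0.5905 = 1.37 / 0.5905 ≈ 2.320.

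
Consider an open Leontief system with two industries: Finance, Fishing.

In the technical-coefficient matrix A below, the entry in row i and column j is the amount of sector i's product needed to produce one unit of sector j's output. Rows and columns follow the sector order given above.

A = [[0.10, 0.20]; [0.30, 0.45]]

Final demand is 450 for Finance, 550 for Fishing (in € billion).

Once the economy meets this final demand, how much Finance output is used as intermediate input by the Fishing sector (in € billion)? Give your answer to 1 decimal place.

I − A =
  [   0.90    -0.20]
  [  -0.30     0.55]
det(I−A) = (0.90)(0.55) − (-0.20)(-0.30) = 0.4350
adj(I−A) = [[0.55, 0.20], [0.30, 0.90]]
(I − A)⁻¹ = adj(I−A) / det(I−A) ≈
  [   1.2644     0.4598]
  [   0.6897     2.0690]
First solve x = (I − A)⁻¹ d = adj(I−A)·d / det(I−A); in particular x_2 = (0.30·450 + 0.90·550) / 0.4350 = 630.00 / 0.4350 ≈ 1448.276.
Intermediate flow from 1 to 2: z_12 = a_12 · x_2 = 0.20 × 630.00 / 0.4350 = 126.00 / 0.4350 ≈ 289.7.

z_12 = 289.7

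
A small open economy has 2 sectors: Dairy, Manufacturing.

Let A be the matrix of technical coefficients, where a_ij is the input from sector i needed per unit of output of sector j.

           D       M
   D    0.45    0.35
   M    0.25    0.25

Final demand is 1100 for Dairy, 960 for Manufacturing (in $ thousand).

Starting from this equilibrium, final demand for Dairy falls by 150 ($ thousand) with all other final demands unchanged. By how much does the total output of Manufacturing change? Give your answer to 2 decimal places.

Δx_M = -115.38

I − A =
  [   0.55    -0.35]
  [  -0.25     0.75]
det(I−A) = (0.55)(0.75) − (-0.35)(-0.25) = 0.3250
adj(I−A) = [[0.75, 0.35], [0.25, 0.55]]
(I − A)⁻¹ = adj(I−A) / det(I−A) ≈
  [   2.3077     1.0769]
  [   0.7692     1.6923]
Δx = (I − A)⁻¹ Δd with Δd having -150 in the Dairy component and 0 elsewhere.
So Δx_M = L_MD · (-150), where L_MD = adj(I−A)_MD / det(I−A) = 0.25 / 0.3250.
Δx_M = 0.25 × (-150) / 0.3250 = -37.50 / 0.3250 ≈ -115.38.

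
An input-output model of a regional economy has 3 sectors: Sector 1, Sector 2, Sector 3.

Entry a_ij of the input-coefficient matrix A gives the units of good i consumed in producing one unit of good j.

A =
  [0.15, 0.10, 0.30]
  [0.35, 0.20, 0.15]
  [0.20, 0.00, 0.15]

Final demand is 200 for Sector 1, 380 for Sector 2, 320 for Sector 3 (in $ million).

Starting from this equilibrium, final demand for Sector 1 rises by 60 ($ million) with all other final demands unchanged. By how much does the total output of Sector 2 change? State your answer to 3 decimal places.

Δx_2 = 39.517

I − A =
  [   0.85    -0.10    -0.30]
  [  -0.35     0.80    -0.15]
  [  -0.20     0.00     0.85]
Cofactors of I−A, C_ij = (−1)^(i+j)·(minor ij) (rows/columns in the sector order above):
  C_11 = (0.80)(0.85) − (-0.15)(0.00) = 0.6800
  C_12 = −[(-0.35)(0.85) − (-0.15)(-0.20)] = 0.3275
  C_13 = (-0.35)(0.00) − (0.80)(-0.20) = 0.1600
  C_21 = −[(-0.10)(0.85) − (-0.30)(0.00)] = 0.0850
  C_22 = (0.85)(0.85) − (-0.30)(-0.20) = 0.6625
  C_23 = −[(0.85)(0.00) − (-0.10)(-0.20)] = 0.0200
  C_31 = (-0.10)(-0.15) − (-0.30)(0.80) = 0.2550
  C_32 = −[(0.85)(-0.15) − (-0.30)(-0.35)] = 0.2325
  C_33 = (0.85)(0.80) − (-0.10)(-0.35) = 0.6450
det(I−A) = Σ_j (I−A)_1j·C_1j = (0.85)(0.6800) + (-0.10)(0.3275) + (-0.30)(0.1600) = 0.49725
adj(I−A) = Cᵀ =
  [ 0.6800   0.0850   0.2550]
  [ 0.3275   0.6625   0.2325]
  [ 0.1600   0.0200   0.6450]
(I − A)⁻¹ = adj(I−A) / det(I−A) ≈
  [   1.3675     0.1709     0.5128]
  [   0.6586     1.3323     0.4676]
  [   0.3218     0.0402     1.2971]
Δx = (I − A)⁻¹ Δd with Δd having +60 in the Sector 1 component and 0 elsewhere.
So Δx_2 = L_21 · (+60), where L_21 = adj(I−A)_21 / det(I−A) = 0.3275 / 0.49725.
Δx_2 = 0.3275 × (+60) / 0.49725 = 19.65 / 0.49725 ≈ 39.517.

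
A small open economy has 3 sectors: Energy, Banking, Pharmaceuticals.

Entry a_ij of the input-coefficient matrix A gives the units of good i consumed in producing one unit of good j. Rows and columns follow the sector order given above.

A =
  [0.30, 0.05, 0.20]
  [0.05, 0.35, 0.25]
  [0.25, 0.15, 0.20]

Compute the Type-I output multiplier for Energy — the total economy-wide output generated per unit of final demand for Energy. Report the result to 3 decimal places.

I − A =
  [   0.70    -0.05    -0.20]
  [  -0.05     0.65    -0.25]
  [  -0.25    -0.15     0.80]
Cofactors of I−A, C_ij = (−1)^(i+j)·(minor ij) (rows/columns in the sector order above):
  C_11 = (0.65)(0.80) − (-0.25)(-0.15) = 0.4825
  C_12 = −[(-0.05)(0.80) − (-0.25)(-0.25)] = 0.1025
  C_13 = (-0.05)(-0.15) − (0.65)(-0.25) = 0.1700
  C_21 = −[(-0.05)(0.80) − (-0.20)(-0.15)] = 0.0700
  C_22 = (0.70)(0.80) − (-0.20)(-0.25) = 0.5100
  C_23 = −[(0.70)(-0.15) − (-0.05)(-0.25)] = 0.1175
  C_31 = (-0.05)(-0.25) − (-0.20)(0.65) = 0.1425
  C_32 = −[(0.70)(-0.25) − (-0.20)(-0.05)] = 0.1850
  C_33 = (0.70)(0.65) − (-0.05)(-0.05) = 0.4525
det(I−A) = Σ_j (I−A)_1j·C_1j = (0.70)(0.4825) + (-0.05)(0.1025) + (-0.20)(0.1700) = 0.298625
adj(I−A) = Cᵀ =
  [ 0.4825   0.0700   0.1425]
  [ 0.1025   0.5100   0.1850]
  [ 0.1700   0.1175   0.4525]
(I − A)⁻¹ = adj(I−A) / det(I−A) ≈
  [   1.6157     0.2344     0.4772]
  [   0.3432     1.7078     0.6195]
  [   0.5693     0.3935     1.5153]
The output multiplier for sector j is the column-j sum of the Leontief inverse (I − A)⁻¹ = adj(I−A) / det(I−A).
Column E of adj(I−A): (0.4825, 0.1025, 0.1700); det(I−A) = 0.298625.
m_E = (0.4825 + 0.1025 + 0.1700) / 0.298625 = 0.755 / 0.298625 ≈ 2.528.

m_E = 2.528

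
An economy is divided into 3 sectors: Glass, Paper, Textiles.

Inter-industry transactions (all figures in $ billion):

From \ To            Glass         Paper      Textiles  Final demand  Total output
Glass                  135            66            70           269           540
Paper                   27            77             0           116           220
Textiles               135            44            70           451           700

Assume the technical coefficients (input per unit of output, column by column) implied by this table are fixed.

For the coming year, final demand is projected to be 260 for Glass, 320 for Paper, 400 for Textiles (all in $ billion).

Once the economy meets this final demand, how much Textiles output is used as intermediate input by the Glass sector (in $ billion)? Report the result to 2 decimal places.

z_TG = 165.99

Technical coefficients a_ij = z_ij / X_j:
  a_GG = 135/540 = 0.25, a_PG = 27/540 = 0.05, a_TG = 135/540 = 0.25
  a_GP = 66/220 = 0.30, a_PP = 77/220 = 0.35, a_TP = 44/220 = 0.20
  a_GT = 70/700 = 0.10, a_PT = 0/700 = 0.00, a_TT = 70/700 = 0.10
I − A =
  [   0.75    -0.30    -0.10]
  [  -0.05     0.65     0.00]
  [  -0.25    -0.20     0.90]
Cofactors of I−A, C_ij = (−1)^(i+j)·(minor ij) (rows/columns in the sector order above):
  C_11 = (0.65)(0.90) − (0.00)(-0.20) = 0.5850
  C_12 = −[(-0.05)(0.90) − (0.00)(-0.25)] = 0.0450
  C_13 = (-0.05)(-0.20) − (0.65)(-0.25) = 0.1725
  C_21 = −[(-0.30)(0.90) − (-0.10)(-0.20)] = 0.2900
  C_22 = (0.75)(0.90) − (-0.10)(-0.25) = 0.6500
  C_23 = −[(0.75)(-0.20) − (-0.30)(-0.25)] = 0.2250
  C_31 = (-0.30)(0.00) − (-0.10)(0.65) = 0.0650
  C_32 = −[(0.75)(0.00) − (-0.10)(-0.05)] = 0.0050
  C_33 = (0.75)(0.65) − (-0.30)(-0.05) = 0.4725
det(I−A) = Σ_j (I−A)_1j·C_1j = (0.75)(0.5850) + (-0.30)(0.0450) + (-0.10)(0.1725) = 0.4080
adj(I−A) = Cᵀ =
  [ 0.5850   0.2900   0.0650]
  [ 0.0450   0.6500   0.0050]
  [ 0.1725   0.2250   0.4725]
(I − A)⁻¹ = adj(I−A) / det(I−A) ≈
  [   1.4338     0.7108     0.1593]
  [   0.1103     1.5931     0.0123]
  [   0.4228     0.5515     1.1581]
First solve x = (I − A)⁻¹ d = adj(I−A)·d / det(I−A); in particular x_G = (0.5850·260 + 0.2900·320 + 0.0650·400) / 0.4080 = 270.90 / 0.4080 ≈ 663.9706.
Intermediate flow from T to G: z_TG = a_TG · x_G = 0.25 × 270.90 / 0.4080 = 67.725 / 0.4080 ≈ 165.99.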